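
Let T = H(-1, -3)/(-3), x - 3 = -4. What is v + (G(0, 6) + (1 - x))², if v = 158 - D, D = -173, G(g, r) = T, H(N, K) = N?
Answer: 3028/9 ≈ 336.44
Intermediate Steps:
x = -1 (x = 3 - 4 = -1)
T = ⅓ (T = -1/(-3) = -1*(-⅓) = ⅓ ≈ 0.33333)
G(g, r) = ⅓
v = 331 (v = 158 - 1*(-173) = 158 + 173 = 331)
v + (G(0, 6) + (1 - x))² = 331 + (⅓ + (1 - 1*(-1)))² = 331 + (⅓ + (1 + 1))² = 331 + (⅓ + 2)² = 331 + (7/3)² = 331 + 49/9 = 3028/9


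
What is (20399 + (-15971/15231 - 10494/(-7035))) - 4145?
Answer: 580554986573/35716695 ≈ 16254.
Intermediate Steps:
(20399 + (-15971/15231 - 10494/(-7035))) - 4145 = (20399 + (-15971*1/15231 - 10494*(-1/7035))) - 4145 = (20399 + (-15971/15231 + 3498/2345)) - 4145 = (20399 + 15826043/35716695) - 4145 = 728600687348/35716695 - 4145 = 580554986573/35716695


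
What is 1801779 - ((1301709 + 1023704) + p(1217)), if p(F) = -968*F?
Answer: 654422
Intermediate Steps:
1801779 - ((1301709 + 1023704) + p(1217)) = 1801779 - ((1301709 + 1023704) - 968*1217) = 1801779 - (2325413 - 1178056) = 1801779 - 1*1147357 = 1801779 - 1147357 = 654422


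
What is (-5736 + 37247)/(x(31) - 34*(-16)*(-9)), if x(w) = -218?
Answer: -31511/5114 ≈ -6.1617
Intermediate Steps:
(-5736 + 37247)/(x(31) - 34*(-16)*(-9)) = (-5736 + 37247)/(-218 - 34*(-16)*(-9)) = 31511/(-218 + 544*(-9)) = 31511/(-218 - 4896) = 31511/(-5114) = 31511*(-1/5114) = -31511/5114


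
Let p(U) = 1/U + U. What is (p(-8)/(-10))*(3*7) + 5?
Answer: 353/16 ≈ 22.063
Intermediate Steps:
p(U) = U + 1/U
(p(-8)/(-10))*(3*7) + 5 = ((-8 + 1/(-8))/(-10))*(3*7) + 5 = ((-8 - ⅛)*(-⅒))*21 + 5 = -65/8*(-⅒)*21 + 5 = (13/16)*21 + 5 = 273/16 + 5 = 353/16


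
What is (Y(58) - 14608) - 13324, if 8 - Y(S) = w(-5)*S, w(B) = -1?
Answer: -27866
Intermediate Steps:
Y(S) = 8 + S (Y(S) = 8 - (-1)*S = 8 + S)
(Y(58) - 14608) - 13324 = ((8 + 58) - 14608) - 13324 = (66 - 14608) - 13324 = -14542 - 13324 = -27866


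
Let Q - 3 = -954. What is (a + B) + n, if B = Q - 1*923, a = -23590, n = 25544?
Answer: 80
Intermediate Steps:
Q = -951 (Q = 3 - 954 = -951)
B = -1874 (B = -951 - 1*923 = -951 - 923 = -1874)
(a + B) + n = (-23590 - 1874) + 25544 = -25464 + 25544 = 80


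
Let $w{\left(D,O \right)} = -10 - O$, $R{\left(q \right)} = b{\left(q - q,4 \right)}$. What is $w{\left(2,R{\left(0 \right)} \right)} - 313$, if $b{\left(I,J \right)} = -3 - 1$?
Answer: $-319$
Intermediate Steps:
$b{\left(I,J \right)} = -4$ ($b{\left(I,J \right)} = -3 - 1 = -4$)
$R{\left(q \right)} = -4$
$w{\left(2,R{\left(0 \right)} \right)} - 313 = \left(-10 - -4\right) - 313 = \left(-10 + 4\right) - 313 = -6 - 313 = -319$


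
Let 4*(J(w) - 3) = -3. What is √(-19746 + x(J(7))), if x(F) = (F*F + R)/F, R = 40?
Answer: I*√710135/6 ≈ 140.45*I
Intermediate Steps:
J(w) = 9/4 (J(w) = 3 + (¼)*(-3) = 3 - ¾ = 9/4)
x(F) = (40 + F²)/F (x(F) = (F*F + 40)/F = (F² + 40)/F = (40 + F²)/F)
√(-19746 + x(J(7))) = √(-19746 + (9/4 + 40/(9/4))) = √(-19746 + (9/4 + 40*(4/9))) = √(-19746 + (9/4 + 160/9)) = √(-19746 + 721/36) = √(-710135/36) = I*√710135/6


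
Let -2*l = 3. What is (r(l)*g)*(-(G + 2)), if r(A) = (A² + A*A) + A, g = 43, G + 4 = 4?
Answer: -258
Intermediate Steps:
G = 0 (G = -4 + 4 = 0)
l = -3/2 (l = -½*3 = -3/2 ≈ -1.5000)
r(A) = A + 2*A² (r(A) = (A² + A²) + A = 2*A² + A = A + 2*A²)
(r(l)*g)*(-(G + 2)) = (-3*(1 + 2*(-3/2))/2*43)*(-(0 + 2)) = (-3*(1 - 3)/2*43)*(-1*2) = (-3/2*(-2)*43)*(-2) = (3*43)*(-2) = 129*(-2) = -258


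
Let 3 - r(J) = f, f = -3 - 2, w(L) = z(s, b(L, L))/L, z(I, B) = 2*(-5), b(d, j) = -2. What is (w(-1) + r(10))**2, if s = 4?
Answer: 324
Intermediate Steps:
z(I, B) = -10
w(L) = -10/L
f = -5
r(J) = 8 (r(J) = 3 - 1*(-5) = 3 + 5 = 8)
(w(-1) + r(10))**2 = (-10/(-1) + 8)**2 = (-10*(-1) + 8)**2 = (10 + 8)**2 = 18**2 = 324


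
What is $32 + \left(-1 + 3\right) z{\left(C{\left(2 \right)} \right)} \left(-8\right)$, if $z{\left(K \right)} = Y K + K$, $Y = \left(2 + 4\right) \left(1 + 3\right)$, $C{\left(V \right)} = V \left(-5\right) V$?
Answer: $8032$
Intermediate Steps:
$C{\left(V \right)} = - 5 V^{2}$ ($C{\left(V \right)} = - 5 V V = - 5 V^{2}$)
$Y = 24$ ($Y = 6 \cdot 4 = 24$)
$z{\left(K \right)} = 25 K$ ($z{\left(K \right)} = 24 K + K = 25 K$)
$32 + \left(-1 + 3\right) z{\left(C{\left(2 \right)} \right)} \left(-8\right) = 32 + \left(-1 + 3\right) 25 \left(- 5 \cdot 2^{2}\right) \left(-8\right) = 32 + 2 \cdot 25 \left(\left(-5\right) 4\right) \left(-8\right) = 32 + 2 \cdot 25 \left(-20\right) \left(-8\right) = 32 + 2 \left(-500\right) \left(-8\right) = 32 - -8000 = 32 + 8000 = 8032$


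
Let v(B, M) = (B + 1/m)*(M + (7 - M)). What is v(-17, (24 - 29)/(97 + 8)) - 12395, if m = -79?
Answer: -988613/79 ≈ -12514.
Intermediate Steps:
v(B, M) = -7/79 + 7*B (v(B, M) = (B + 1/(-79))*(M + (7 - M)) = (B - 1/79)*7 = (-1/79 + B)*7 = -7/79 + 7*B)
v(-17, (24 - 29)/(97 + 8)) - 12395 = (-7/79 + 7*(-17)) - 12395 = (-7/79 - 119) - 12395 = -9408/79 - 12395 = -988613/79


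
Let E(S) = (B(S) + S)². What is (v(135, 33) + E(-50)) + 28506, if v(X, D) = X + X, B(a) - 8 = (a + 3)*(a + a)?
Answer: 21725740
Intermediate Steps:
B(a) = 8 + 2*a*(3 + a) (B(a) = 8 + (a + 3)*(a + a) = 8 + (3 + a)*(2*a) = 8 + 2*a*(3 + a))
v(X, D) = 2*X
E(S) = (8 + 2*S² + 7*S)² (E(S) = ((8 + 2*S² + 6*S) + S)² = (8 + 2*S² + 7*S)²)
(v(135, 33) + E(-50)) + 28506 = (2*135 + (8 + 2*(-50)² + 7*(-50))²) + 28506 = (270 + (8 + 2*2500 - 350)²) + 28506 = (270 + (8 + 5000 - 350)²) + 28506 = (270 + 4658²) + 28506 = (270 + 21696964) + 28506 = 21697234 + 28506 = 21725740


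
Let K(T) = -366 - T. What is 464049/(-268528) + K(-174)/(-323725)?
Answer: -150172705149/86929226800 ≈ -1.7275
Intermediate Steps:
464049/(-268528) + K(-174)/(-323725) = 464049/(-268528) + (-366 - 1*(-174))/(-323725) = 464049*(-1/268528) + (-366 + 174)*(-1/323725) = -464049/268528 - 192*(-1/323725) = -464049/268528 + 192/323725 = -150172705149/86929226800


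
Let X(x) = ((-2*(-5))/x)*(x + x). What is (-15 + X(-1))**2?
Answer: 25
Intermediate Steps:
X(x) = 20 (X(x) = (10/x)*(2*x) = 20)
(-15 + X(-1))**2 = (-15 + 20)**2 = 5**2 = 25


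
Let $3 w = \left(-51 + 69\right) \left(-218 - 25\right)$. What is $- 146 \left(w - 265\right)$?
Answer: $251558$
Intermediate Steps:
$w = -1458$ ($w = \frac{\left(-51 + 69\right) \left(-218 - 25\right)}{3} = \frac{18 \left(-243\right)}{3} = \frac{1}{3} \left(-4374\right) = -1458$)
$- 146 \left(w - 265\right) = - 146 \left(-1458 - 265\right) = \left(-146\right) \left(-1723\right) = 251558$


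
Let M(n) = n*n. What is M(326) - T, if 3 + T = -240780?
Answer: 347059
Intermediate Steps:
T = -240783 (T = -3 - 240780 = -240783)
M(n) = n**2
M(326) - T = 326**2 - 1*(-240783) = 106276 + 240783 = 347059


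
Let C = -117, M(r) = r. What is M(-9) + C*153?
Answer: -17910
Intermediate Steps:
M(-9) + C*153 = -9 - 117*153 = -9 - 17901 = -17910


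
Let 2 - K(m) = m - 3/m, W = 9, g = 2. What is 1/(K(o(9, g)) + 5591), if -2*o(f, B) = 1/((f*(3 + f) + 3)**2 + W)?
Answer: -24660/1686423419 ≈ -1.4623e-5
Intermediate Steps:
o(f, B) = -1/(2*(9 + (3 + f*(3 + f))**2)) (o(f, B) = -1/(2*((f*(3 + f) + 3)**2 + 9)) = -1/(2*((3 + f*(3 + f))**2 + 9)) = -1/(2*(9 + (3 + f*(3 + f))**2)))
K(m) = 2 - m + 3/m (K(m) = 2 - (m - 3/m) = 2 + (-m + 3/m) = 2 - m + 3/m)
1/(K(o(9, g)) + 5591) = 1/((2 - (-1)/(18 + 2*(3 + 9**2 + 3*9)**2) + 3/((-1/(18 + 2*(3 + 9**2 + 3*9)**2)))) + 5591) = 1/((2 - (-1)/(18 + 2*(3 + 81 + 27)**2) + 3/((-1/(18 + 2*(3 + 81 + 27)**2)))) + 5591) = 1/((2 - (-1)/(18 + 2*111**2) + 3/((-1/(18 + 2*111**2)))) + 5591) = 1/((2 - (-1)/(18 + 2*12321) + 3/((-1/(18 + 2*12321)))) + 5591) = 1/((2 - (-1)/(18 + 24642) + 3/((-1/(18 + 24642)))) + 5591) = 1/((2 - (-1)/24660 + 3/((-1/24660))) + 5591) = 1/((2 - (-1)/24660 + 3/((-1*1/24660))) + 5591) = 1/((2 - 1*(-1/24660) + 3/(-1/24660)) + 5591) = 1/((2 + 1/24660 + 3*(-24660)) + 5591) = 1/((2 + 1/24660 - 73980) + 5591) = 1/(-1824297479/24660 + 5591) = 1/(-1686423419/24660) = -24660/1686423419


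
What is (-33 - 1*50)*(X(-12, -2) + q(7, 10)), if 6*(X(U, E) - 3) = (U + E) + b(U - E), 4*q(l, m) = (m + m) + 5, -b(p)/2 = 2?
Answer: -2075/4 ≈ -518.75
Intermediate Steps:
b(p) = -4 (b(p) = -2*2 = -4)
q(l, m) = 5/4 + m/2 (q(l, m) = ((m + m) + 5)/4 = (2*m + 5)/4 = (5 + 2*m)/4 = 5/4 + m/2)
X(U, E) = 7/3 + E/6 + U/6 (X(U, E) = 3 + ((U + E) - 4)/6 = 3 + ((E + U) - 4)/6 = 3 + (-4 + E + U)/6 = 3 + (-⅔ + E/6 + U/6) = 7/3 + E/6 + U/6)
(-33 - 1*50)*(X(-12, -2) + q(7, 10)) = (-33 - 1*50)*((7/3 + (⅙)*(-2) + (⅙)*(-12)) + (5/4 + (½)*10)) = (-33 - 50)*((7/3 - ⅓ - 2) + (5/4 + 5)) = -83*(0 + 25/4) = -83*25/4 = -2075/4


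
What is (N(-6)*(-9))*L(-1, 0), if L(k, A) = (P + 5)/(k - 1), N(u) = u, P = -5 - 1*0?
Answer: 0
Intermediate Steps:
P = -5 (P = -5 + 0 = -5)
L(k, A) = 0 (L(k, A) = (-5 + 5)/(k - 1) = 0/(-1 + k) = 0)
(N(-6)*(-9))*L(-1, 0) = -6*(-9)*0 = 54*0 = 0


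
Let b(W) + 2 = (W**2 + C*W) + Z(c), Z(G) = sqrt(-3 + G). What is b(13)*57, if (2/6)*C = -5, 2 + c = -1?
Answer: -1596 + 57*I*sqrt(6) ≈ -1596.0 + 139.62*I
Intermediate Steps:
c = -3 (c = -2 - 1 = -3)
C = -15 (C = 3*(-5) = -15)
b(W) = -2 + W**2 - 15*W + I*sqrt(6) (b(W) = -2 + ((W**2 - 15*W) + sqrt(-3 - 3)) = -2 + ((W**2 - 15*W) + sqrt(-6)) = -2 + ((W**2 - 15*W) + I*sqrt(6)) = -2 + (W**2 - 15*W + I*sqrt(6)) = -2 + W**2 - 15*W + I*sqrt(6))
b(13)*57 = (-2 + 13**2 - 15*13 + I*sqrt(6))*57 = (-2 + 169 - 195 + I*sqrt(6))*57 = (-28 + I*sqrt(6))*57 = -1596 + 57*I*sqrt(6)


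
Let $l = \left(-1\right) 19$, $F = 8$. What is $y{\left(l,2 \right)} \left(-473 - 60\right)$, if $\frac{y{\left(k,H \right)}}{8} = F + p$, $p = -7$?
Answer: $-4264$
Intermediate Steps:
$l = -19$
$y{\left(k,H \right)} = 8$ ($y{\left(k,H \right)} = 8 \left(8 - 7\right) = 8 \cdot 1 = 8$)
$y{\left(l,2 \right)} \left(-473 - 60\right) = 8 \left(-473 - 60\right) = 8 \left(-533\right) = -4264$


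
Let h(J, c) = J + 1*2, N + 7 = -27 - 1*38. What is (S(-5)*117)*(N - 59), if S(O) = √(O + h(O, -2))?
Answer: -30654*I*√2 ≈ -43351.0*I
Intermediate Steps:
N = -72 (N = -7 + (-27 - 1*38) = -7 + (-27 - 38) = -7 - 65 = -72)
h(J, c) = 2 + J (h(J, c) = J + 2 = 2 + J)
S(O) = √(2 + 2*O) (S(O) = √(O + (2 + O)) = √(2 + 2*O))
(S(-5)*117)*(N - 59) = (√(2 + 2*(-5))*117)*(-72 - 59) = (√(2 - 10)*117)*(-131) = (√(-8)*117)*(-131) = ((2*I*√2)*117)*(-131) = (234*I*√2)*(-131) = -30654*I*√2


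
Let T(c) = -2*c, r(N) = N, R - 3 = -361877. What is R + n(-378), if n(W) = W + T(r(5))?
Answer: -362262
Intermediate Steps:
R = -361874 (R = 3 - 361877 = -361874)
n(W) = -10 + W (n(W) = W - 2*5 = W - 10 = -10 + W)
R + n(-378) = -361874 + (-10 - 378) = -361874 - 388 = -362262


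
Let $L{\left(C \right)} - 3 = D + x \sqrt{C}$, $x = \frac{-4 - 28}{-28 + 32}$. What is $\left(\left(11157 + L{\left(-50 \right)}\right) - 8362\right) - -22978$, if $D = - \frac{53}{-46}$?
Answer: $\frac{1185749}{46} - 40 i \sqrt{2} \approx 25777.0 - 56.569 i$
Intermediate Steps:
$x = -8$ ($x = - \frac{32}{4} = \left(-32\right) \frac{1}{4} = -8$)
$D = \frac{53}{46}$ ($D = \left(-53\right) \left(- \frac{1}{46}\right) = \frac{53}{46} \approx 1.1522$)
$L{\left(C \right)} = \frac{191}{46} - 8 \sqrt{C}$ ($L{\left(C \right)} = 3 - \left(- \frac{53}{46} + 8 \sqrt{C}\right) = \frac{191}{46} - 8 \sqrt{C}$)
$\left(\left(11157 + L{\left(-50 \right)}\right) - 8362\right) - -22978 = \left(\left(11157 + \left(\frac{191}{46} - 8 \sqrt{-50}\right)\right) - 8362\right) - -22978 = \left(\left(11157 + \left(\frac{191}{46} - 8 \cdot 5 i \sqrt{2}\right)\right) - 8362\right) + 22978 = \left(\left(11157 + \left(\frac{191}{46} - 40 i \sqrt{2}\right)\right) - 8362\right) + 22978 = \left(\left(\frac{513413}{46} - 40 i \sqrt{2}\right) - 8362\right) + 22978 = \left(\frac{128761}{46} - 40 i \sqrt{2}\right) + 22978 = \frac{1185749}{46} - 40 i \sqrt{2}$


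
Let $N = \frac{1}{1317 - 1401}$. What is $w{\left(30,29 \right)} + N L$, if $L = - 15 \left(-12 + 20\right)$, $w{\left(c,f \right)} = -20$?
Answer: $- \frac{130}{7} \approx -18.571$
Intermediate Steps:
$L = -120$ ($L = \left(-15\right) 8 = -120$)
$N = - \frac{1}{84}$ ($N = \frac{1}{-84} = - \frac{1}{84} \approx -0.011905$)
$w{\left(30,29 \right)} + N L = -20 - - \frac{10}{7} = -20 + \frac{10}{7} = - \frac{130}{7}$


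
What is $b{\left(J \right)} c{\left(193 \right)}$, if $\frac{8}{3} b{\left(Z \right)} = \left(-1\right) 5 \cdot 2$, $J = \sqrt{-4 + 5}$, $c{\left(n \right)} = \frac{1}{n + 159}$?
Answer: $- \frac{15}{1408} \approx -0.010653$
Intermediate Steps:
$c{\left(n \right)} = \frac{1}{159 + n}$
$J = 1$ ($J = \sqrt{1} = 1$)
$b{\left(Z \right)} = - \frac{15}{4}$ ($b{\left(Z \right)} = \frac{3 \left(-1\right) 5 \cdot 2}{8} = \frac{3 \left(\left(-5\right) 2\right)}{8} = \frac{3}{8} \left(-10\right) = - \frac{15}{4}$)
$b{\left(J \right)} c{\left(193 \right)} = - \frac{15}{4 \left(159 + 193\right)} = - \frac{15}{4 \cdot 352} = \left(- \frac{15}{4}\right) \frac{1}{352} = - \frac{15}{1408}$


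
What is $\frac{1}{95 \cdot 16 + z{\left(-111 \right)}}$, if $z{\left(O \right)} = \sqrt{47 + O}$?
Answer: $\frac{95}{144404} - \frac{i}{288808} \approx 0.00065788 - 3.4625 \cdot 10^{-6} i$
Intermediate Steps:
$\frac{1}{95 \cdot 16 + z{\left(-111 \right)}} = \frac{1}{95 \cdot 16 + \sqrt{47 - 111}} = \frac{1}{1520 + \sqrt{-64}} = \frac{1}{1520 + 8 i} = \frac{1520 - 8 i}{2310464}$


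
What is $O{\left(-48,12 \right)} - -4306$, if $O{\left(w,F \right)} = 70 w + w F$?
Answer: $370$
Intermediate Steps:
$O{\left(w,F \right)} = 70 w + F w$
$O{\left(-48,12 \right)} - -4306 = - 48 \left(70 + 12\right) - -4306 = \left(-48\right) 82 + 4306 = -3936 + 4306 = 370$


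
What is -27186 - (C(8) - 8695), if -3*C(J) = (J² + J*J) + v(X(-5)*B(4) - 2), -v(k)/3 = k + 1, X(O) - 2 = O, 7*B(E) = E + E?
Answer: -387322/21 ≈ -18444.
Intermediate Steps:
B(E) = 2*E/7 (B(E) = (E + E)/7 = (2*E)/7 = 2*E/7)
X(O) = 2 + O
v(k) = -3 - 3*k (v(k) = -3*(k + 1) = -3*(1 + k) = -3 - 3*k)
C(J) = -31/7 - 2*J²/3 (C(J) = -((J² + J*J) + (-3 - 3*((2 - 5)*((2/7)*4) - 2)))/3 = -((J² + J²) + (-3 - 3*(-3*8/7 - 2)))/3 = -(2*J² + (-3 - 3*(-24/7 - 2)))/3 = -(2*J² + (-3 - 3*(-38/7)))/3 = -(2*J² + (-3 + 114/7))/3 = -(2*J² + 93/7)/3 = -(93/7 + 2*J²)/3 = -31/7 - 2*J²/3)
-27186 - (C(8) - 8695) = -27186 - ((-31/7 - ⅔*8²) - 8695) = -27186 - ((-31/7 - ⅔*64) - 8695) = -27186 - ((-31/7 - 128/3) - 8695) = -27186 - (-989/21 - 8695) = -27186 - 1*(-183584/21) = -27186 + 183584/21 = -387322/21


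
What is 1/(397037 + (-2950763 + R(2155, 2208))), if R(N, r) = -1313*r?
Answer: -1/5452830 ≈ -1.8339e-7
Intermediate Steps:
1/(397037 + (-2950763 + R(2155, 2208))) = 1/(397037 + (-2950763 - 1313*2208)) = 1/(397037 + (-2950763 - 2899104)) = 1/(397037 - 5849867) = 1/(-5452830) = -1/5452830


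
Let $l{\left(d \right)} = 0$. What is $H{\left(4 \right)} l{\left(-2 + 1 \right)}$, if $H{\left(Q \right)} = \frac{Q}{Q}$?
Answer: $0$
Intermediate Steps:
$H{\left(Q \right)} = 1$
$H{\left(4 \right)} l{\left(-2 + 1 \right)} = 1 \cdot 0 = 0$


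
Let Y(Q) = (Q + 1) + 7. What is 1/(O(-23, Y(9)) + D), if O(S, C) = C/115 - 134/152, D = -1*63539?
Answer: -8740/555337273 ≈ -1.5738e-5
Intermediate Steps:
Y(Q) = 8 + Q (Y(Q) = (1 + Q) + 7 = 8 + Q)
D = -63539
O(S, C) = -67/76 + C/115 (O(S, C) = C*(1/115) - 134*1/152 = C/115 - 67/76 = -67/76 + C/115)
1/(O(-23, Y(9)) + D) = 1/((-67/76 + (8 + 9)/115) - 63539) = 1/((-67/76 + (1/115)*17) - 63539) = 1/((-67/76 + 17/115) - 63539) = 1/(-6413/8740 - 63539) = 1/(-555337273/8740) = -8740/555337273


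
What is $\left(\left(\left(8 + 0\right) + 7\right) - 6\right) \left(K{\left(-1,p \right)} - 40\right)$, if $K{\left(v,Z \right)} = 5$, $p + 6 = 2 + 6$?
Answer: $-315$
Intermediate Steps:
$p = 2$ ($p = -6 + \left(2 + 6\right) = -6 + 8 = 2$)
$\left(\left(\left(8 + 0\right) + 7\right) - 6\right) \left(K{\left(-1,p \right)} - 40\right) = \left(\left(\left(8 + 0\right) + 7\right) - 6\right) \left(5 - 40\right) = \left(\left(8 + 7\right) - 6\right) \left(-35\right) = \left(15 - 6\right) \left(-35\right) = 9 \left(-35\right) = -315$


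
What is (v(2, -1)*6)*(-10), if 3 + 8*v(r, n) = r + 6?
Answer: -75/2 ≈ -37.500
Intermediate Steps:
v(r, n) = 3/8 + r/8 (v(r, n) = -3/8 + (r + 6)/8 = -3/8 + (6 + r)/8 = -3/8 + (¾ + r/8) = 3/8 + r/8)
(v(2, -1)*6)*(-10) = ((3/8 + (⅛)*2)*6)*(-10) = ((3/8 + ¼)*6)*(-10) = ((5/8)*6)*(-10) = (15/4)*(-10) = -75/2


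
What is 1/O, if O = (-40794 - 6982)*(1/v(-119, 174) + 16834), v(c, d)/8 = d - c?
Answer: -293/235648532884 ≈ -1.2434e-9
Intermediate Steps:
v(c, d) = -8*c + 8*d (v(c, d) = 8*(d - c) = -8*c + 8*d)
O = -235648532884/293 (O = (-40794 - 6982)*(1/(-8*(-119) + 8*174) + 16834) = -47776*(1/(952 + 1392) + 16834) = -47776*(1/2344 + 16834) = -47776*39458897/2344 = -235648532884/293 ≈ -8.0426e+8)
1/O = 1/(-235648532884/293) = -293/235648532884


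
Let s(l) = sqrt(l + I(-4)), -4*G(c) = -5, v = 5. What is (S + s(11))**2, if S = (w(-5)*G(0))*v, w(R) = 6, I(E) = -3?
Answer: 5657/4 + 150*sqrt(2) ≈ 1626.4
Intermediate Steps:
G(c) = 5/4 (G(c) = -1/4*(-5) = 5/4)
S = 75/2 (S = (6*(5/4))*5 = (15/2)*5 = 75/2 ≈ 37.500)
s(l) = sqrt(-3 + l) (s(l) = sqrt(l - 3) = sqrt(-3 + l))
(S + s(11))**2 = (75/2 + sqrt(-3 + 11))**2 = (75/2 + sqrt(8))**2 = (75/2 + 2*sqrt(2))**2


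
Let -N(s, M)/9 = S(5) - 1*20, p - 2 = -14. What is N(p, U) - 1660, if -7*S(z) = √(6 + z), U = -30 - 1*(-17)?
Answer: -1480 + 9*√11/7 ≈ -1475.7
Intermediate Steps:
p = -12 (p = 2 - 14 = -12)
U = -13 (U = -30 + 17 = -13)
S(z) = -√(6 + z)/7
N(s, M) = 180 + 9*√11/7 (N(s, M) = -9*(-√(6 + 5)/7 - 1*20) = -9*(-√11/7 - 20) = -9*(-20 - √11/7) = 180 + 9*√11/7)
N(p, U) - 1660 = (180 + 9*√11/7) - 1660 = -1480 + 9*√11/7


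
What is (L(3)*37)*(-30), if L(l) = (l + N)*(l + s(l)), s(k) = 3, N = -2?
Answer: -6660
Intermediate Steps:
L(l) = (-2 + l)*(3 + l) (L(l) = (l - 2)*(l + 3) = (-2 + l)*(3 + l))
(L(3)*37)*(-30) = ((-6 + 3 + 3²)*37)*(-30) = ((-6 + 3 + 9)*37)*(-30) = (6*37)*(-30) = 222*(-30) = -6660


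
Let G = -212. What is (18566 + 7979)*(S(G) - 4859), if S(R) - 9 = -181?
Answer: -133547895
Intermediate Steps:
S(R) = -172 (S(R) = 9 - 181 = -172)
(18566 + 7979)*(S(G) - 4859) = (18566 + 7979)*(-172 - 4859) = 26545*(-5031) = -133547895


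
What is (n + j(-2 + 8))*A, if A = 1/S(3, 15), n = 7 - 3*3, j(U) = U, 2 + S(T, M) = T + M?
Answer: ¼ ≈ 0.25000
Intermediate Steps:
S(T, M) = -2 + M + T (S(T, M) = -2 + (T + M) = -2 + (M + T) = -2 + M + T)
n = -2 (n = 7 - 9 = -2)
A = 1/16 (A = 1/(-2 + 15 + 3) = 1/16 ≈ 0.062500)
(n + j(-2 + 8))*A = (-2 + (-2 + 8))*(1/16) = (-2 + 6)*(1/16) = 4*(1/16) = ¼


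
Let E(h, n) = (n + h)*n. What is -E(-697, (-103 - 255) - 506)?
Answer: -1348704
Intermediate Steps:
E(h, n) = n*(h + n) (E(h, n) = (h + n)*n = n*(h + n))
-E(-697, (-103 - 255) - 506) = -((-103 - 255) - 506)*(-697 + ((-103 - 255) - 506)) = -(-358 - 506)*(-697 + (-358 - 506)) = -(-864)*(-697 - 864) = -(-864)*(-1561) = -1*1348704 = -1348704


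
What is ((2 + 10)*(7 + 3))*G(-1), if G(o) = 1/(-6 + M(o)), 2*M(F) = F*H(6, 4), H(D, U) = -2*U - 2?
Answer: -120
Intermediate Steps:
H(D, U) = -2 - 2*U
M(F) = -5*F (M(F) = (F*(-2 - 2*4))/2 = (F*(-2 - 8))/2 = (F*(-10))/2 = (-10*F)/2 = -5*F)
G(o) = 1/(-6 - 5*o)
((2 + 10)*(7 + 3))*G(-1) = ((2 + 10)*(7 + 3))*(-1/(6 + 5*(-1))) = (12*10)*(-1/(6 - 5)) = 120*(-1/1) = 120*(-1*1) = 120*(-1) = -120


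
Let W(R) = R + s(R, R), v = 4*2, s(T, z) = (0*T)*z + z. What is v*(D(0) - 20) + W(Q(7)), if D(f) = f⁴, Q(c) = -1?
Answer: -162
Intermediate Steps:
s(T, z) = z (s(T, z) = 0*z + z = 0 + z = z)
v = 8
W(R) = 2*R (W(R) = R + R = 2*R)
v*(D(0) - 20) + W(Q(7)) = 8*(0⁴ - 20) + 2*(-1) = 8*(0 - 20) - 2 = 8*(-20) - 2 = -160 - 2 = -162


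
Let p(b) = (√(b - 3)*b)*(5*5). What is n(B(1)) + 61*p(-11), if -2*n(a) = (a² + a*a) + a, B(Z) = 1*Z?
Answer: -3/2 - 16775*I*√14 ≈ -1.5 - 62766.0*I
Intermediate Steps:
B(Z) = Z
n(a) = -a² - a/2 (n(a) = -((a² + a*a) + a)/2 = -((a² + a²) + a)/2 = -(2*a² + a)/2 = -(a + 2*a²)/2 = -a² - a/2)
p(b) = 25*b*√(-3 + b) (p(b) = (√(-3 + b)*b)*25 = (b*√(-3 + b))*25 = 25*b*√(-3 + b))
n(B(1)) + 61*p(-11) = -1*1*(½ + 1) + 61*(25*(-11)*√(-3 - 11)) = -1*1*3/2 + 61*(25*(-11)*√(-14)) = -3/2 + 61*(25*(-11)*(I*√14)) = -3/2 + 61*(-275*I*√14) = -3/2 - 16775*I*√14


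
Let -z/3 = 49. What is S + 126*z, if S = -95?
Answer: -18617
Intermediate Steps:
z = -147 (z = -3*49 = -147)
S + 126*z = -95 + 126*(-147) = -95 - 18522 = -18617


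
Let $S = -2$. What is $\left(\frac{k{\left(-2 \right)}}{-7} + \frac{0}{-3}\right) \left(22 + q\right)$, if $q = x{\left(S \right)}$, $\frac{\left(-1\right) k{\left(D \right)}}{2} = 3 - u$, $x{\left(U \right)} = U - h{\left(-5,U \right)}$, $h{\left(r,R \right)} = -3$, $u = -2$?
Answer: $\frac{230}{7} \approx 32.857$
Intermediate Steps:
$x{\left(U \right)} = 3 + U$ ($x{\left(U \right)} = U - -3 = U + 3 = 3 + U$)
$k{\left(D \right)} = -10$ ($k{\left(D \right)} = - 2 \left(3 - -2\right) = - 2 \left(3 + 2\right) = \left(-2\right) 5 = -10$)
$q = 1$ ($q = 3 - 2 = 1$)
$\left(\frac{k{\left(-2 \right)}}{-7} + \frac{0}{-3}\right) \left(22 + q\right) = \left(- \frac{10}{-7} + \frac{0}{-3}\right) \left(22 + 1\right) = \left(\left(-10\right) \left(- \frac{1}{7}\right) + 0 \left(- \frac{1}{3}\right)\right) 23 = \left(\frac{10}{7} + 0\right) 23 = \frac{10}{7} \cdot 23 = \frac{230}{7}$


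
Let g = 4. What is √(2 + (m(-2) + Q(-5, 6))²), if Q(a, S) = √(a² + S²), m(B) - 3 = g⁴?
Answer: √(67144 + 518*√61) ≈ 266.81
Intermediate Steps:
m(B) = 259 (m(B) = 3 + 4⁴ = 3 + 256 = 259)
Q(a, S) = √(S² + a²)
√(2 + (m(-2) + Q(-5, 6))²) = √(2 + (259 + √(6² + (-5)²))²) = √(2 + (259 + √(36 + 25))²) = √(2 + (259 + √61)²)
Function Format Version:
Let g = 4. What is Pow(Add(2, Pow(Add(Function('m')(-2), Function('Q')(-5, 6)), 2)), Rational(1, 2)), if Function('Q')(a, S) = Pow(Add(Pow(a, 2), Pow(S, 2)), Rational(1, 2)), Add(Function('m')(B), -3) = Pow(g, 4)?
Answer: Pow(Add(67144, Mul(518, Pow(61, Rational(1, 2)))), Rational(1, 2)) ≈ 266.81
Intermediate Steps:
Function('m')(B) = 259 (Function('m')(B) = Add(3, Pow(4, 4)) = Add(3, 256) = 259)
Function('Q')(a, S) = Pow(Add(Pow(S, 2), Pow(a, 2)), Rational(1, 2))
Pow(Add(2, Pow(Add(Function('m')(-2), Function('Q')(-5, 6)), 2)), Rational(1, 2)) = Pow(Add(2, Pow(Add(259, Pow(Add(Pow(6, 2), Pow(-5, 2)), Rational(1, 2))), 2)), Rational(1, 2)) = Pow(Add(2, Pow(Add(259, Pow(Add(36, 25), Rational(1, 2))), 2)), Rational(1, 2)) = Pow(Add(2, Pow(Add(259, Pow(61, Rational(1, 2))), 2)), Rational(1, 2))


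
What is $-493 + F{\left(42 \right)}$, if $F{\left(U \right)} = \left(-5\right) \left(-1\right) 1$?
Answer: $-488$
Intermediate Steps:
$F{\left(U \right)} = 5$ ($F{\left(U \right)} = 5 \cdot 1 = 5$)
$-493 + F{\left(42 \right)} = -493 + 5 = -488$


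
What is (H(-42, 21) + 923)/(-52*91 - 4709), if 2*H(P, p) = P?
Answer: -902/9441 ≈ -0.095541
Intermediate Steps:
H(P, p) = P/2
(H(-42, 21) + 923)/(-52*91 - 4709) = ((1/2)*(-42) + 923)/(-52*91 - 4709) = (-21 + 923)/(-4732 - 4709) = 902/(-9441) = 902*(-1/9441) = -902/9441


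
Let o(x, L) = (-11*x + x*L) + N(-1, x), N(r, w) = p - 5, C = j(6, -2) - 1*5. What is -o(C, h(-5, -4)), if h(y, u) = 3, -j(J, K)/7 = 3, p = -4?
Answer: -199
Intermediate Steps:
j(J, K) = -21 (j(J, K) = -7*3 = -21)
C = -26 (C = -21 - 1*5 = -21 - 5 = -26)
N(r, w) = -9 (N(r, w) = -4 - 5 = -9)
o(x, L) = -9 - 11*x + L*x (o(x, L) = (-11*x + x*L) - 9 = (-11*x + L*x) - 9 = -9 - 11*x + L*x)
-o(C, h(-5, -4)) = -(-9 - 11*(-26) + 3*(-26)) = -(-9 + 286 - 78) = -1*199 = -199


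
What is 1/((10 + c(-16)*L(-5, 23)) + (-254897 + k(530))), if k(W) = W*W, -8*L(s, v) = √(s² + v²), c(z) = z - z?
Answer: 1/26013 ≈ 3.8442e-5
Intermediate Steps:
c(z) = 0
L(s, v) = -√(s² + v²)/8
k(W) = W²
1/((10 + c(-16)*L(-5, 23)) + (-254897 + k(530))) = 1/((10 + 0*(-√((-5)² + 23²)/8)) + (-254897 + 530²)) = 1/((10 + 0*(-√(25 + 529)/8)) + (-254897 + 280900)) = 1/((10 + 0*(-√554/8)) + 26003) = 1/((10 + 0) + 26003) = 1/(10 + 26003) = 1/26013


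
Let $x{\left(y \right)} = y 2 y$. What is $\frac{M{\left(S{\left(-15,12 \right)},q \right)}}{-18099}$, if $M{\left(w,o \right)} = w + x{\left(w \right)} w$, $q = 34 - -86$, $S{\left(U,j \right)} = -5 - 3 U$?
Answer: $- \frac{42680}{6033} \approx -7.0744$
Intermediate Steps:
$x{\left(y \right)} = 2 y^{2}$ ($x{\left(y \right)} = 2 y y = 2 y^{2}$)
$q = 120$ ($q = 34 + 86 = 120$)
$M{\left(w,o \right)} = w + 2 w^{3}$ ($M{\left(w,o \right)} = w + 2 w^{2} w = w + 2 w^{3}$)
$\frac{M{\left(S{\left(-15,12 \right)},q \right)}}{-18099} = \frac{\left(-5 - -45\right) + 2 \left(-5 - -45\right)^{3}}{-18099} = \left(\left(-5 + 45\right) + 2 \left(-5 + 45\right)^{3}\right) \left(- \frac{1}{18099}\right) = \left(40 + 2 \cdot 40^{3}\right) \left(- \frac{1}{18099}\right) = \left(40 + 2 \cdot 64000\right) \left(- \frac{1}{18099}\right) = \left(40 + 128000\right) \left(- \frac{1}{18099}\right) = 128040 \left(- \frac{1}{18099}\right) = - \frac{42680}{6033}$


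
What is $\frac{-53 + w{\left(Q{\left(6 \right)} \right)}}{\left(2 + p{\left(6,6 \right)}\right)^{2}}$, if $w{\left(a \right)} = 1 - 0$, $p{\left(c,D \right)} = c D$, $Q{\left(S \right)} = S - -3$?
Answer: $- \frac{13}{361} \approx -0.036011$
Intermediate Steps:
$Q{\left(S \right)} = 3 + S$ ($Q{\left(S \right)} = S + 3 = 3 + S$)
$p{\left(c,D \right)} = D c$
$w{\left(a \right)} = 1$ ($w{\left(a \right)} = 1 + 0 = 1$)
$\frac{-53 + w{\left(Q{\left(6 \right)} \right)}}{\left(2 + p{\left(6,6 \right)}\right)^{2}} = \frac{-53 + 1}{\left(2 + 6 \cdot 6\right)^{2}} = - \frac{52}{\left(2 + 36\right)^{2}} = - \frac{52}{38^{2}} = - \frac{52}{1444} = \left(-52\right) \frac{1}{1444} = - \frac{13}{361}$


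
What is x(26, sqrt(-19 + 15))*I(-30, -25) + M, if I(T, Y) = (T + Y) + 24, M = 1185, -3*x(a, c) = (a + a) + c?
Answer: 5167/3 + 62*I/3 ≈ 1722.3 + 20.667*I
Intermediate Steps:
x(a, c) = -2*a/3 - c/3 (x(a, c) = -((a + a) + c)/3 = -(2*a + c)/3 = -(c + 2*a)/3 = -2*a/3 - c/3)
I(T, Y) = 24 + T + Y
x(26, sqrt(-19 + 15))*I(-30, -25) + M = (-2/3*26 - sqrt(-19 + 15)/3)*(24 - 30 - 25) + 1185 = (-52/3 - 2*I/3)*(-31) + 1185 = (1612/3 + 62*I/3) + 1185 = 5167/3 + 62*I/3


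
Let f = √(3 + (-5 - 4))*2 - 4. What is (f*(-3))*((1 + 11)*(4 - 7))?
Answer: -432 + 216*I*√6 ≈ -432.0 + 529.09*I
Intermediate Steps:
f = -4 + 2*I*√6 (f = √(3 - 9)*2 - 4 = √(-6)*2 - 4 = (I*√6)*2 - 4 = 2*I*√6 - 4 = -4 + 2*I*√6 ≈ -4.0 + 4.899*I)
(f*(-3))*((1 + 11)*(4 - 7)) = ((-4 + 2*I*√6)*(-3))*((1 + 11)*(4 - 7)) = (12 - 6*I*√6)*(12*(-3)) = (12 - 6*I*√6)*(-36) = -432 + 216*I*√6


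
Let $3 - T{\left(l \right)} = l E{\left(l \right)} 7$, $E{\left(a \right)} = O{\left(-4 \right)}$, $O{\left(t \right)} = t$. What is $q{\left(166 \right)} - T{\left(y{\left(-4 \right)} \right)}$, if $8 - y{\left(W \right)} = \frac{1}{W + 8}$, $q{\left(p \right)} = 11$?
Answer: $-209$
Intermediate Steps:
$E{\left(a \right)} = -4$
$y{\left(W \right)} = 8 - \frac{1}{8 + W}$ ($y{\left(W \right)} = 8 - \frac{1}{W + 8} = 8 - \frac{1}{8 + W}$)
$T{\left(l \right)} = 3 + 28 l$ ($T{\left(l \right)} = 3 - l \left(-4\right) 7 = 3 - - 4 l 7 = 3 - - 28 l = 3 + 28 l$)
$q{\left(166 \right)} - T{\left(y{\left(-4 \right)} \right)} = 11 - \left(3 + 28 \frac{63 + 8 \left(-4\right)}{8 - 4}\right) = 11 - \left(3 + 28 \frac{63 - 32}{4}\right) = 11 - \left(3 + 28 \cdot \frac{1}{4} \cdot 31\right) = 11 - \left(3 + 28 \cdot \frac{31}{4}\right) = 11 - \left(3 + 217\right) = 11 - 220 = -209$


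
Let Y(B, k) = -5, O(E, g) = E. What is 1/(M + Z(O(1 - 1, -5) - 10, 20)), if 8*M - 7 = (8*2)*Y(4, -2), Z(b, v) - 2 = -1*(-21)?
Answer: 8/111 ≈ 0.072072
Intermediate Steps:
Z(b, v) = 23 (Z(b, v) = 2 - 1*(-21) = 2 + 21 = 23)
M = -73/8 (M = 7/8 + ((8*2)*(-5))/8 = 7/8 + (16*(-5))/8 = 7/8 + (⅛)*(-80) = 7/8 - 10 = -73/8 ≈ -9.1250)
1/(M + Z(O(1 - 1, -5) - 10, 20)) = 1/(-73/8 + 23) = 1/(111/8) = 8/111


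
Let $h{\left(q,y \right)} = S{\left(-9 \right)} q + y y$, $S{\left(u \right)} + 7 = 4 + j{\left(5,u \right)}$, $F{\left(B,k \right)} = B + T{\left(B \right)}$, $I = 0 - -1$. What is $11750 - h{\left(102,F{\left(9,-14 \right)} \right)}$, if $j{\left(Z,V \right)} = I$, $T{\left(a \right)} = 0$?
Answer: $11873$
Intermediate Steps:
$I = 1$ ($I = 0 + 1 = 1$)
$j{\left(Z,V \right)} = 1$
$F{\left(B,k \right)} = B$ ($F{\left(B,k \right)} = B + 0 = B$)
$S{\left(u \right)} = -2$ ($S{\left(u \right)} = -7 + \left(4 + 1\right) = -7 + 5 = -2$)
$h{\left(q,y \right)} = y^{2} - 2 q$ ($h{\left(q,y \right)} = - 2 q + y y = - 2 q + y^{2} = y^{2} - 2 q$)
$11750 - h{\left(102,F{\left(9,-14 \right)} \right)} = 11750 - \left(9^{2} - 204\right) = 11750 - \left(81 - 204\right) = 11750 - -123 = 11750 + 123 = 11873$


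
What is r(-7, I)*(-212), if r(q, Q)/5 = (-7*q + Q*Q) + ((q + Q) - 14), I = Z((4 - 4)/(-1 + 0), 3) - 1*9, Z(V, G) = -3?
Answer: -169600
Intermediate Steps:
I = -12 (I = -3 - 1*9 = -3 - 9 = -12)
r(q, Q) = -70 - 30*q + 5*Q + 5*Q² (r(q, Q) = 5*((-7*q + Q*Q) + ((q + Q) - 14)) = 5*((-7*q + Q²) + ((Q + q) - 14)) = 5*((Q² - 7*q) + (-14 + Q + q)) = 5*(-14 + Q + Q² - 6*q) = -70 - 30*q + 5*Q + 5*Q²)
r(-7, I)*(-212) = (-70 - 30*(-7) + 5*(-12) + 5*(-12)²)*(-212) = (-70 + 210 - 60 + 5*144)*(-212) = (-70 + 210 - 60 + 720)*(-212) = 800*(-212) = -169600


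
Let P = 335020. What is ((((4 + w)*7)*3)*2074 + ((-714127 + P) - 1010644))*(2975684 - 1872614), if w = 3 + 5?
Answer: -956475306210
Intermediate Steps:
w = 8
((((4 + w)*7)*3)*2074 + ((-714127 + P) - 1010644))*(2975684 - 1872614) = ((((4 + 8)*7)*3)*2074 + ((-714127 + 335020) - 1010644))*(2975684 - 1872614) = (((12*7)*3)*2074 + (-379107 - 1010644))*1103070 = ((84*3)*2074 - 1389751)*1103070 = (252*2074 - 1389751)*1103070 = (522648 - 1389751)*1103070 = -867103*1103070 = -956475306210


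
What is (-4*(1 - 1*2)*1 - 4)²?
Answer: 0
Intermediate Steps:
(-4*(1 - 1*2)*1 - 4)² = (-4*(1 - 2)*1 - 4)² = (-4*(-1)*1 - 4)² = (4*1 - 4)² = (4 - 4)² = 0² = 0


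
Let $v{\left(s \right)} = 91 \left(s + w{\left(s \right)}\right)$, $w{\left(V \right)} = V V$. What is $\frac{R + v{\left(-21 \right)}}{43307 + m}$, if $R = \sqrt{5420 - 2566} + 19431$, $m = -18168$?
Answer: $\frac{57651}{25139} + \frac{\sqrt{2854}}{25139} \approx 2.2954$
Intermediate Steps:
$w{\left(V \right)} = V^{2}$
$R = 19431 + \sqrt{2854}$ ($R = \sqrt{2854} + 19431 = 19431 + \sqrt{2854} \approx 19484.0$)
$v{\left(s \right)} = 91 s + 91 s^{2}$ ($v{\left(s \right)} = 91 \left(s + s^{2}\right) = 91 s + 91 s^{2}$)
$\frac{R + v{\left(-21 \right)}}{43307 + m} = \frac{\left(19431 + \sqrt{2854}\right) + 91 \left(-21\right) \left(1 - 21\right)}{43307 - 18168} = \frac{\left(19431 + \sqrt{2854}\right) + 91 \left(-21\right) \left(-20\right)}{25139} = \left(\left(19431 + \sqrt{2854}\right) + 38220\right) \frac{1}{25139} = \left(57651 + \sqrt{2854}\right) \frac{1}{25139} = \frac{57651}{25139} + \frac{\sqrt{2854}}{25139}$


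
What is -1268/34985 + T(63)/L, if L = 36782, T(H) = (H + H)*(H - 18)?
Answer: 75862687/643409135 ≈ 0.11791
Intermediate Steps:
T(H) = 2*H*(-18 + H) (T(H) = (2*H)*(-18 + H) = 2*H*(-18 + H))
-1268/34985 + T(63)/L = -1268/34985 + (2*63*(-18 + 63))/36782 = -1268*1/34985 + (2*63*45)*(1/36782) = -1268/34985 + 5670*(1/36782) = -1268/34985 + 2835/18391 = 75862687/643409135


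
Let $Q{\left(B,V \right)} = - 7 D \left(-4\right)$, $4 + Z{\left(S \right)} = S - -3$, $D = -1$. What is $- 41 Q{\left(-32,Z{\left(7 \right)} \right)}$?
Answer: $1148$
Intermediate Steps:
$Z{\left(S \right)} = -1 + S$ ($Z{\left(S \right)} = -4 + \left(S - -3\right) = -4 + \left(S + 3\right) = -4 + \left(3 + S\right) = -1 + S$)
$Q{\left(B,V \right)} = -28$ ($Q{\left(B,V \right)} = - 7 \left(\left(-1\right) \left(-4\right)\right) = \left(-7\right) 4 = -28$)
$- 41 Q{\left(-32,Z{\left(7 \right)} \right)} = \left(-41\right) \left(-28\right) = 1148$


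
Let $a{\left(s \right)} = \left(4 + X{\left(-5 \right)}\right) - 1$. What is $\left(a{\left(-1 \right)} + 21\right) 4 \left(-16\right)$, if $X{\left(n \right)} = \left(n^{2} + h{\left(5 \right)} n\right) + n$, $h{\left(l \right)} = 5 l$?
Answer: $5184$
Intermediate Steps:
$X{\left(n \right)} = n^{2} + 26 n$ ($X{\left(n \right)} = \left(n^{2} + 5 \cdot 5 n\right) + n = \left(n^{2} + 25 n\right) + n = n^{2} + 26 n$)
$a{\left(s \right)} = -102$ ($a{\left(s \right)} = \left(4 - 5 \left(26 - 5\right)\right) - 1 = \left(4 - 105\right) - 1 = -101 - 1 = -102$)
$\left(a{\left(-1 \right)} + 21\right) 4 \left(-16\right) = \left(-102 + 21\right) 4 \left(-16\right) = \left(-81\right) \left(-64\right) = 5184$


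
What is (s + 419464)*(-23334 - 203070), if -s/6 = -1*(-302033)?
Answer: 315320548536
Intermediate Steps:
s = -1812198 (s = -(-6)*(-302033) = -6*302033 = -1812198)
(s + 419464)*(-23334 - 203070) = (-1812198 + 419464)*(-23334 - 203070) = -1392734*(-226404) = 315320548536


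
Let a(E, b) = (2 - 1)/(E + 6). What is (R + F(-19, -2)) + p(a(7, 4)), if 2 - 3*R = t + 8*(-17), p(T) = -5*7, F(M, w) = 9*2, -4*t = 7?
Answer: 355/12 ≈ 29.583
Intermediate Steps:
t = -7/4 (t = -1/4*7 = -7/4 ≈ -1.7500)
F(M, w) = 18
a(E, b) = 1/(6 + E)
p(T) = -35
R = 559/12 (R = 2/3 - (-7/4 + 8*(-17))/3 = 2/3 - (-7/4 - 136)/3 = 2/3 - 1/3*(-551/4) = 2/3 + 551/12 = 559/12 ≈ 46.583)
(R + F(-19, -2)) + p(a(7, 4)) = (559/12 + 18) - 35 = 775/12 - 35 = 355/12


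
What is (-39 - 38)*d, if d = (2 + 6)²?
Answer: -4928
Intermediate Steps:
d = 64 (d = 8² = 64)
(-39 - 38)*d = (-39 - 38)*64 = -77*64 = -4928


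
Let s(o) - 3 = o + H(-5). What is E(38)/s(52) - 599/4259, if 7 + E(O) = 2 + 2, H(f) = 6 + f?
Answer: -46321/238504 ≈ -0.19421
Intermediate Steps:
s(o) = 4 + o (s(o) = 3 + (o + (6 - 5)) = 3 + (o + 1) = 3 + (1 + o) = 4 + o)
E(O) = -3 (E(O) = -7 + (2 + 2) = -7 + 4 = -3)
E(38)/s(52) - 599/4259 = -3/(4 + 52) - 599/4259 = -3/56 - 599*1/4259 = -3*1/56 - 599/4259 = -3/56 - 599/4259 = -46321/238504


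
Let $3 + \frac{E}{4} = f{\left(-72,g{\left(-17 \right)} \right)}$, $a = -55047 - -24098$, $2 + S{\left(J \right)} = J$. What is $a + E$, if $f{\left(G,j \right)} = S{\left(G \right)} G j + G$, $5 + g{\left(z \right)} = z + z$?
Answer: $-862417$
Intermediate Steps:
$g{\left(z \right)} = -5 + 2 z$ ($g{\left(z \right)} = -5 + \left(z + z\right) = -5 + 2 z$)
$S{\left(J \right)} = -2 + J$
$a = -30949$ ($a = -55047 + 24098 = -30949$)
$f{\left(G,j \right)} = G + G j \left(-2 + G\right)$ ($f{\left(G,j \right)} = \left(-2 + G\right) G j + G = G \left(-2 + G\right) j + G = G j \left(-2 + G\right) + G = G + G j \left(-2 + G\right)$)
$E = -831468$ ($E = -12 + 4 \left(- 72 \left(1 + \left(-5 + 2 \left(-17\right)\right) \left(-2 - 72\right)\right)\right) = -12 + 4 \left(- 72 \left(1 + \left(-5 - 34\right) \left(-74\right)\right)\right) = -12 + 4 \left(- 72 \left(1 - -2886\right)\right) = -12 + 4 \left(- 72 \left(1 + 2886\right)\right) = -12 + 4 \left(\left(-72\right) 2887\right) = -12 + 4 \left(-207864\right) = -12 - 831456 = -831468$)
$a + E = -30949 - 831468 = -862417$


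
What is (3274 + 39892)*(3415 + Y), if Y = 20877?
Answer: 1048588472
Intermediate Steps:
(3274 + 39892)*(3415 + Y) = (3274 + 39892)*(3415 + 20877) = 43166*24292 = 1048588472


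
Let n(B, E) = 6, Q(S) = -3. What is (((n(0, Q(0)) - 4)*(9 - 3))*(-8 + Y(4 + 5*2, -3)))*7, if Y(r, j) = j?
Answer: -924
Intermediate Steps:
(((n(0, Q(0)) - 4)*(9 - 3))*(-8 + Y(4 + 5*2, -3)))*7 = (((6 - 4)*(9 - 3))*(-8 - 3))*7 = ((2*6)*(-11))*7 = (12*(-11))*7 = -132*7 = -924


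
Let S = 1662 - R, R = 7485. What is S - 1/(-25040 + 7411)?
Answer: -102653666/17629 ≈ -5823.0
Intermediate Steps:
S = -5823 (S = 1662 - 1*7485 = 1662 - 7485 = -5823)
S - 1/(-25040 + 7411) = -5823 - 1/(-25040 + 7411) = -5823 - 1/(-17629) = -5823 - 1*(-1/17629) = -5823 + 1/17629 = -102653666/17629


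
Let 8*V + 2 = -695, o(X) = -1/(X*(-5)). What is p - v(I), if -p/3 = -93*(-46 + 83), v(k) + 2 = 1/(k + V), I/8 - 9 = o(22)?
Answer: 68382915/6623 ≈ 10325.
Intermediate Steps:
o(X) = 1/(5*X) (o(X) = -1/((-5*X)) = -(-1)/(5*X) = 1/(5*X))
V = -697/8 (V = -1/4 + (1/8)*(-695) = -1/4 - 695/8 = -697/8 ≈ -87.125)
I = 3964/55 (I = 72 + 8*((1/5)/22) = 72 + 8*((1/5)*(1/22)) = 72 + 8*(1/110) = 72 + 4/55 = 3964/55 ≈ 72.073)
v(k) = -2 + 1/(-697/8 + k) (v(k) = -2 + 1/(k - 697/8) = -2 + 1/(-697/8 + k))
p = 10323 (p = -(-279)*(-46 + 83) = -(-279)*37 = -3*(-3441) = 10323)
p - v(I) = 10323 - 2*(701 - 8*3964/55)/(-697 + 8*(3964/55)) = 10323 - 2*(701 - 31712/55)/(-697 + 31712/55) = 10323 - 2*6843/((-6623/55)*55) = 10323 - 2*(-55)*6843/(6623*55) = 10323 - 1*(-13686/6623) = 10323 + 13686/6623 = 68382915/6623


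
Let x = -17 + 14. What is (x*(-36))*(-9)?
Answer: -972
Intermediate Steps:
x = -3
(x*(-36))*(-9) = -3*(-36)*(-9) = 108*(-9) = -972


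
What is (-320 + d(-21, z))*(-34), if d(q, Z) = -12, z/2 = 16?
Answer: 11288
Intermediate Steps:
z = 32 (z = 2*16 = 32)
(-320 + d(-21, z))*(-34) = (-320 - 12)*(-34) = -332*(-34) = 11288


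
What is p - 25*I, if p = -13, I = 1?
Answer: -38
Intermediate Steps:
p - 25*I = -13 - 25*1 = -13 - 25 = -38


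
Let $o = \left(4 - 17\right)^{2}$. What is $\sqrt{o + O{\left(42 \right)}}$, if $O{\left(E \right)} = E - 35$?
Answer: $4 \sqrt{11} \approx 13.266$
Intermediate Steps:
$o = 169$ ($o = \left(-13\right)^{2} = 169$)
$O{\left(E \right)} = -35 + E$ ($O{\left(E \right)} = E - 35 = -35 + E$)
$\sqrt{o + O{\left(42 \right)}} = \sqrt{169 + \left(-35 + 42\right)} = \sqrt{169 + 7} = \sqrt{176} = 4 \sqrt{11}$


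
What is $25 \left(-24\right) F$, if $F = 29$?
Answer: $-17400$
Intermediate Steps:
$25 \left(-24\right) F = 25 \left(-24\right) 29 = \left(-600\right) 29 = -17400$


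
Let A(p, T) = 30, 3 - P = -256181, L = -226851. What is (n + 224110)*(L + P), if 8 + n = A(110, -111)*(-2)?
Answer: 6571823986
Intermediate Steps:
P = 256184 (P = 3 - 1*(-256181) = 3 + 256181 = 256184)
n = -68 (n = -8 + 30*(-2) = -8 - 60 = -68)
(n + 224110)*(L + P) = (-68 + 224110)*(-226851 + 256184) = 224042*29333 = 6571823986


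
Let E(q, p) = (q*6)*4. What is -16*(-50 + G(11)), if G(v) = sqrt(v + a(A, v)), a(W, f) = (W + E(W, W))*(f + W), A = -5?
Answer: 800 - 16*I*sqrt(739) ≈ 800.0 - 434.95*I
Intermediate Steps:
E(q, p) = 24*q (E(q, p) = (6*q)*4 = 24*q)
a(W, f) = 25*W*(W + f) (a(W, f) = (W + 24*W)*(f + W) = (25*W)*(W + f) = 25*W*(W + f))
G(v) = sqrt(625 - 124*v) (G(v) = sqrt(v + 25*(-5)*(-5 + v)) = sqrt(v + (625 - 125*v)) = sqrt(625 - 124*v))
-16*(-50 + G(11)) = -16*(-50 + sqrt(625 - 124*11)) = -16*(-50 + sqrt(625 - 1364)) = -16*(-50 + sqrt(-739)) = -16*(-50 + I*sqrt(739)) = 800 - 16*I*sqrt(739)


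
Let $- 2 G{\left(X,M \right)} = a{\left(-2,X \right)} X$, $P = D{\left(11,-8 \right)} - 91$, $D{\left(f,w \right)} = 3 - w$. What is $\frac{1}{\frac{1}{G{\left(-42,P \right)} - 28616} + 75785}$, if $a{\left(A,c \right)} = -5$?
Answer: $\frac{28721}{2176620984} \approx 1.3195 \cdot 10^{-5}$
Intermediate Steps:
$P = -80$ ($P = \left(3 - -8\right) - 91 = \left(3 + 8\right) - 91 = 11 - 91 = -80$)
$G{\left(X,M \right)} = \frac{5 X}{2}$ ($G{\left(X,M \right)} = - \frac{\left(-5\right) X}{2} = \frac{5 X}{2}$)
$\frac{1}{\frac{1}{G{\left(-42,P \right)} - 28616} + 75785} = \frac{1}{\frac{1}{\frac{5}{2} \left(-42\right) - 28616} + 75785} = \frac{1}{\frac{1}{-105 - 28616} + 75785} = \frac{1}{\frac{1}{-28721} + 75785} = \frac{1}{- \frac{1}{28721} + 75785} = \frac{1}{\frac{2176620984}{28721}} = \frac{28721}{2176620984}$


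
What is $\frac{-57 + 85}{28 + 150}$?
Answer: $\frac{14}{89} \approx 0.1573$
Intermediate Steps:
$\frac{-57 + 85}{28 + 150} = \frac{28}{178} = 28 \cdot \frac{1}{178} = \frac{14}{89}$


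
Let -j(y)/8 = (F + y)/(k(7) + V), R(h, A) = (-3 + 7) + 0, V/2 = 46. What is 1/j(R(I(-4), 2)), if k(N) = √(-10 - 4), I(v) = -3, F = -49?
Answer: 23/90 + I*√14/360 ≈ 0.25556 + 0.010393*I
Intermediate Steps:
V = 92 (V = 2*46 = 92)
R(h, A) = 4 (R(h, A) = 4 + 0 = 4)
k(N) = I*√14 (k(N) = √(-14) = I*√14)
j(y) = -8*(-49 + y)/(92 + I*√14) (j(y) = -8*(-49 + y)/(I*√14 + 92) = -8*(-49 + y)/(92 + I*√14))
1/j(R(I(-4), 2)) = 1/(-8*(-49 + 4)/(92 + I*√14)) = 1/(-8*(-45)/(92 + I*√14)) = 1/(360/(92 + I*√14)) = 23/90 + I*√14/360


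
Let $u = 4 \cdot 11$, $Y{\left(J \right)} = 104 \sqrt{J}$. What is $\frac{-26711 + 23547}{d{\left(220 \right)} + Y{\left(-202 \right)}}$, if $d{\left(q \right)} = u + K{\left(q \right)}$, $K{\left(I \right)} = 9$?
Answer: $- \frac{167692}{2187641} + \frac{329056 i \sqrt{202}}{2187641} \approx -0.076654 + 2.1378 i$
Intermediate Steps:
$u = 44$
$d{\left(q \right)} = 53$ ($d{\left(q \right)} = 44 + 9 = 53$)
$\frac{-26711 + 23547}{d{\left(220 \right)} + Y{\left(-202 \right)}} = \frac{-26711 + 23547}{53 + 104 \sqrt{-202}} = - \frac{3164}{53 + 104 i \sqrt{202}}$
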